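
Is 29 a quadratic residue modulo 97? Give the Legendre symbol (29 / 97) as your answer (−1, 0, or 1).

-1

Reciprocity: 29 ≡ 1 and 97 ≡ 1 (mod 4), so (29/97) = +(97/29).
Reduce top mod 29: now compute (10/29).
Pull out 2: since 29 ≡ 5 (mod 8), (2/29) = -1.
Reciprocity: 5 ≡ 1 and 29 ≡ 1 (mod 4), so (5/29) = +(29/5).
Reduce top mod 5: now compute (4/5).
Pull out 2^2: since 5 ≡ 5 (mod 8), (2/5) = -1, so (2/5)^2 = +1.
Reached (1/5) = 1. Collecting the sign flips along the way, the symbol is -1.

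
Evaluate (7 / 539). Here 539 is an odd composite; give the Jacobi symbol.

Reciprocity: 7 ≡ 3 and 539 ≡ 3 (mod 4), so (7/539) = −(539/7).
Reduce top mod 7: now compute (0/7).
Top reduces to 0: gcd > 1, so the symbol is 0.

0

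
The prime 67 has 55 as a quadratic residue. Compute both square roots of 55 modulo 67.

16, 51

Since 67 ≡ 3 (mod 4), a square root of 55 is 55^((67+1)/4) = 55^17 mod 67.
Repeated squaring: 55^2≡10, 55^4≡33, 55^8≡17, 55^16≡21 (mod 67).
55^17 = 55^(16+1) ≡ 16 (mod 67).
Check: 16² = 256 ≡ 55 (mod 67). The two roots are 16 and 51.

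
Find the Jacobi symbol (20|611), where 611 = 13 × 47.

Pull out 2^2: since 611 ≡ 3 (mod 8), (2/611) = -1, so (2/611)^2 = +1.
Reciprocity: 5 ≡ 1 and 611 ≡ 3 (mod 4), so (5/611) = +(611/5).
Reduce top mod 5: now compute (1/5).
Reached (1/5) = 1. Collecting the sign flips along the way, the symbol is +1.

1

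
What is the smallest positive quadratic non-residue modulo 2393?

3

(2/2393) = +1, so 2 is a residue.
(3/2393) = −1, so 3 is the smallest positive non-residue mod 2393.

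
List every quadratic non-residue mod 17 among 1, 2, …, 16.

3,5,6,7,10,11,12,14

Square k = 1,…,8 (k and 17−k give the same square):
1²=1, 2²=4, 3²=9, 4²=16, 5²≡8, 6²≡2, 7²≡15, 8²≡13 (mod 17).
The residues are {1, 2, 4, 8, 9, 13, 15, 16}; the non-residues are the remaining 8 nonzero classes.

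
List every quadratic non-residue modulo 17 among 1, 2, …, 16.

3 5 6 7 10 11 12 14

Square k = 1,…,8 (k and 17−k give the same square):
1²=1, 2²=4, 3²=9, 4²=16, 5²≡8, 6²≡2, 7²≡15, 8²≡13 (mod 17).
The residues are {1, 2, 4, 8, 9, 13, 15, 16}; the non-residues are the remaining 8 nonzero classes.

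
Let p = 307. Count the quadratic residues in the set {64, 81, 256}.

3

(64/307) = +1 → QR.
(81/307) = +1 → QR.
(256/307) = +1 → QR.
Total quadratic residues among the 3: 3.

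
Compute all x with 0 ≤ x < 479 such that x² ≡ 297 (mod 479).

Since 479 ≡ 3 (mod 4), a square root of 297 is 297^((479+1)/4) = 297^120 mod 479.
Repeated squaring: 297^2≡73, 297^4≡60, 297^8≡247, 297^16≡176, 297^32≡320, 297^64≡373 (mod 479).
297^120 = 297^(64+32+16+8) ≡ 125 (mod 479).
Check: 125² = 15625 ≡ 297 (mod 479). The two roots are 125 and 354.

125, 354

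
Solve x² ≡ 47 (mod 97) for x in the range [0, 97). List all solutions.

97 ≡ 1 (mod 4), so we find a root by search.
Trying successive values, 12² = 144 ≡ 47 (mod 97). The other root is 97 − 12 = 85.

12, 85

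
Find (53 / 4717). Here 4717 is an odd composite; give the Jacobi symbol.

Reciprocity: 53 ≡ 1 and 4717 ≡ 1 (mod 4), so (53/4717) = +(4717/53).
Reduce top mod 53: now compute (0/53).
Top reduces to 0: gcd > 1, so the symbol is 0.

0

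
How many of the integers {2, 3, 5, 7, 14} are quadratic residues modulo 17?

(2/17) = +1 → QR.
(3/17) = -1 → non-residue.
(5/17) = -1 → non-residue.
(7/17) = -1 → non-residue.
(14/17) = -1 → non-residue.
Total quadratic residues among the 5: 1.

1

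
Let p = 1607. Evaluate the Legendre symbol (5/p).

Reciprocity: 5 ≡ 1 and 1607 ≡ 3 (mod 4), so (5/1607) = +(1607/5).
Reduce top mod 5: now compute (2/5).
Pull out 2: since 5 ≡ 5 (mod 8), (2/5) = -1.
Reached (1/5) = 1. Collecting the sign flips along the way, the symbol is -1.

-1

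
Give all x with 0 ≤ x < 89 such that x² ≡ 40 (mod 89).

89 ≡ 1 (mod 4), so we find a root by search.
Trying successive values, 29² = 841 ≡ 40 (mod 89). The other root is 89 − 29 = 60.

29, 60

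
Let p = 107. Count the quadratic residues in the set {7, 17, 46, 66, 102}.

(7/107) = -1 → non-residue.
(17/107) = -1 → non-residue.
(46/107) = -1 → non-residue.
(66/107) = -1 → non-residue.
(102/107) = +1 → QR.
Total quadratic residues among the 5: 1.

1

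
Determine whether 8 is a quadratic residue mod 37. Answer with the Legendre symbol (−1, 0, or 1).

Pull out 2^3: since 37 ≡ 5 (mod 8), (2/37) = -1, so (2/37)^3 = -1.
Reached (1/37) = 1. Collecting the sign flips along the way, the symbol is -1.

-1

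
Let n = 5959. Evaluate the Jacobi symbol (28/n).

Pull out 2^2: since 5959 ≡ 7 (mod 8), (2/5959) = +1, so (2/5959)^2 = +1.
Reciprocity: 7 ≡ 3 and 5959 ≡ 3 (mod 4), so (7/5959) = −(5959/7).
Reduce top mod 7: now compute (2/7).
Pull out 2: since 7 ≡ 7 (mod 8), (2/7) = +1.
Reached (1/7) = 1. Collecting the sign flips along the way, the symbol is -1.

-1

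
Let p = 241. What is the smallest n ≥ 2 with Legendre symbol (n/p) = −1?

7

(2/241) = +1, so 2 is a residue.
(3/241) = +1, so 3 is a residue.
(4/241) = +1, so 4 is a residue.
(5/241) = +1, so 5 is a residue.
(6/241) = +1, so 6 is a residue.
(7/241) = −1, so 7 is the smallest positive non-residue mod 241.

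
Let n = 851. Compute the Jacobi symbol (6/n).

Pull out 2: since 851 ≡ 3 (mod 8), (2/851) = -1.
Reciprocity: 3 ≡ 3 and 851 ≡ 3 (mod 4), so (3/851) = −(851/3).
Reduce top mod 3: now compute (2/3).
Pull out 2: since 3 ≡ 3 (mod 8), (2/3) = -1.
Reached (1/3) = 1. Collecting the sign flips along the way, the symbol is -1.

-1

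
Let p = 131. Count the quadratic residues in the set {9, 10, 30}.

(9/131) = +1 → QR.
(10/131) = -1 → non-residue.
(30/131) = -1 → non-residue.
Total quadratic residues among the 3: 1.

1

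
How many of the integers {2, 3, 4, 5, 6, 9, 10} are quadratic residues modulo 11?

(2/11) = -1 → non-residue.
(3/11) = +1 → QR.
(4/11) = +1 → QR.
(5/11) = +1 → QR.
(6/11) = -1 → non-residue.
(9/11) = +1 → QR.
(10/11) = -1 → non-residue.
Total quadratic residues among the 7: 4.

4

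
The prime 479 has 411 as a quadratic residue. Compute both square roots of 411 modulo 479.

Since 479 ≡ 3 (mod 4), a square root of 411 is 411^((479+1)/4) = 411^120 mod 479.
Repeated squaring: 411^2≡313, 411^4≡253, 411^8≡302, 411^16≡194, 411^32≡274, 411^64≡352 (mod 479).
411^120 = 411^(64+32+16+8) ≡ 442 (mod 479).
Check: 442² = 195364 ≡ 411 (mod 479). The two roots are 37 and 442.

37, 442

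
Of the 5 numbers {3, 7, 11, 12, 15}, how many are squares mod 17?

1

(3/17) = -1 → non-residue.
(7/17) = -1 → non-residue.
(11/17) = -1 → non-residue.
(12/17) = -1 → non-residue.
(15/17) = +1 → QR.
Total quadratic residues among the 5: 1.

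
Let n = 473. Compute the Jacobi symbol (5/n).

Reciprocity: 5 ≡ 1 and 473 ≡ 1 (mod 4), so (5/473) = +(473/5).
Reduce top mod 5: now compute (3/5).
Reciprocity: 3 ≡ 3 and 5 ≡ 1 (mod 4), so (3/5) = +(5/3).
Reduce top mod 3: now compute (2/3).
Pull out 2: since 3 ≡ 3 (mod 8), (2/3) = -1.
Reached (1/3) = 1. Collecting the sign flips along the way, the symbol is -1.

-1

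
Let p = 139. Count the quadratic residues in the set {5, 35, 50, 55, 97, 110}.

3

(5/139) = +1 → QR.
(35/139) = +1 → QR.
(50/139) = -1 → non-residue.
(55/139) = +1 → QR.
(97/139) = -1 → non-residue.
(110/139) = -1 → non-residue.
Total quadratic residues among the 6: 3.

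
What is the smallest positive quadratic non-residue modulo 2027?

(2/2027) = −1, so 2 is the smallest positive non-residue mod 2027.

2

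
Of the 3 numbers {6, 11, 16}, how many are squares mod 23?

(6/23) = +1 → QR.
(11/23) = -1 → non-residue.
(16/23) = +1 → QR.
Total quadratic residues among the 3: 2.

2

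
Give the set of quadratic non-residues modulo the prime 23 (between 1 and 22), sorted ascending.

5 7 10 11 14 15 17 19 20 21 22

Square k = 1,…,11 (k and 23−k give the same square):
1²=1, 2²=4, 3²=9, 4²=16, 5²≡2, 6²≡13, 7²≡3, 8²≡18, 9²≡12, 10²≡8, 11²≡6 (mod 23).
The residues are {1, 2, 3, 4, 6, 8, 9, 12, 13, 16, 18}; the non-residues are the remaining 11 nonzero classes.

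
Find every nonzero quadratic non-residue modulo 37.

2 5 6 8 13 14 15 17 18 19 20 22 23 24 29 31 32 35

Square k = 1,…,18 (k and 37−k give the same square):
1²=1, 2²=4, 3²=9, 4²=16, 5²=25, 6²=36, 7²≡12, 8²≡27, 9²≡7, 10²≡26, 11²≡10, 12²≡33, 13²≡21, 14²≡11, 15²≡3, 16²≡34, 17²≡30, 18²≡28 (mod 37).
The residues are {1, 3, 4, 7, 9, 10, 11, 12, 16, 21, 25, 26, 27, 28, 30, 33, 34, 36}; the non-residues are the remaining 18 nonzero classes.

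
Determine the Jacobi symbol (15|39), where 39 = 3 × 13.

0

Reciprocity: 15 ≡ 3 and 39 ≡ 3 (mod 4), so (15/39) = −(39/15).
Reduce top mod 15: now compute (9/15).
Reciprocity: 9 ≡ 1 and 15 ≡ 3 (mod 4), so (9/15) = +(15/9).
Reduce top mod 9: now compute (6/9).
Pull out 2: since 9 ≡ 1 (mod 8), (2/9) = +1.
Reciprocity: 3 ≡ 3 and 9 ≡ 1 (mod 4), so (3/9) = +(9/3).
Reduce top mod 3: now compute (0/3).
Top reduces to 0: gcd > 1, so the symbol is 0.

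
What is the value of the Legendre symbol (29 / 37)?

Reciprocity: 29 ≡ 1 and 37 ≡ 1 (mod 4), so (29/37) = +(37/29).
Reduce top mod 29: now compute (8/29).
Pull out 2^3: since 29 ≡ 5 (mod 8), (2/29) = -1, so (2/29)^3 = -1.
Reached (1/29) = 1. Collecting the sign flips along the way, the symbol is -1.

-1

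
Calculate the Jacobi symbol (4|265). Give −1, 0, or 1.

1

Pull out 2^2: since 265 ≡ 1 (mod 8), (2/265) = +1, so (2/265)^2 = +1.
Reached (1/265) = 1. Collecting the sign flips along the way, the symbol is +1.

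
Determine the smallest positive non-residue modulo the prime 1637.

(2/1637) = −1, so 2 is the smallest positive non-residue mod 1637.

2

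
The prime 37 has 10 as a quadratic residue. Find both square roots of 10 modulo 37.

37 ≡ 1 (mod 4), so we find a root by search.
Trying successive values, 11² = 121 ≡ 10 (mod 37). The other root is 37 − 11 = 26.

11, 26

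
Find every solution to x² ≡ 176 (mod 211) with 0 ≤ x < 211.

Since 211 ≡ 3 (mod 4), a square root of 176 is 176^((211+1)/4) = 176^53 mod 211.
Repeated squaring: 176^2≡170, 176^4≡204, 176^8≡49, 176^16≡80, 176^32≡70 (mod 211).
176^53 = 176^(32+16+4+1) ≡ 78 (mod 211).
Check: 78² = 6084 ≡ 176 (mod 211). The two roots are 78 and 133.

78, 133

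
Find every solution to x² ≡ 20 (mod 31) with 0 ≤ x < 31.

12, 19

Since 31 ≡ 3 (mod 4), a square root of 20 is 20^((31+1)/4) = 20^8 mod 31.
Repeated squaring: 20^2≡28, 20^4≡9, 20^8≡19 (mod 31).
20^8 = 20^(8) ≡ 19 (mod 31).
Check: 19² = 361 ≡ 20 (mod 31). The two roots are 12 and 19.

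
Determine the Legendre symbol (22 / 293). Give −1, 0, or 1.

Pull out 2: since 293 ≡ 5 (mod 8), (2/293) = -1.
Reciprocity: 11 ≡ 3 and 293 ≡ 1 (mod 4), so (11/293) = +(293/11).
Reduce top mod 11: now compute (7/11).
Reciprocity: 7 ≡ 3 and 11 ≡ 3 (mod 4), so (7/11) = −(11/7).
Reduce top mod 7: now compute (4/7).
Pull out 2^2: since 7 ≡ 7 (mod 8), (2/7) = +1, so (2/7)^2 = +1.
Reached (1/7) = 1. Collecting the sign flips along the way, the symbol is +1.

1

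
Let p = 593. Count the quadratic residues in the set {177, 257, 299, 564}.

(177/593) = -1 → non-residue.
(257/593) = +1 → QR.
(299/593) = -1 → non-residue.
(564/593) = +1 → QR.
Total quadratic residues among the 4: 2.

2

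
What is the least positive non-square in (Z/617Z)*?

(2/617) = +1, so 2 is a residue.
(3/617) = −1, so 3 is the smallest positive non-residue mod 617.

3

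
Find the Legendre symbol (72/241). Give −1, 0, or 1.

1

Pull out 2^3: since 241 ≡ 1 (mod 8), (2/241) = +1, so (2/241)^3 = +1.
Reciprocity: 9 ≡ 1 and 241 ≡ 1 (mod 4), so (9/241) = +(241/9).
Reduce top mod 9: now compute (7/9).
Reciprocity: 7 ≡ 3 and 9 ≡ 1 (mod 4), so (7/9) = +(9/7).
Reduce top mod 7: now compute (2/7).
Pull out 2: since 7 ≡ 7 (mod 8), (2/7) = +1.
Reached (1/7) = 1. Collecting the sign flips along the way, the symbol is +1.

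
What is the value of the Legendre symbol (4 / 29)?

Euler's criterion: (4/29) ≡ 4^14 (mod 29).
4^2 ≡ 16 (mod 29)
4^4 ≡ 24 (mod 29)
4^8 ≡ 25 (mod 29)
4^14 = 4^(8+4+2) ≡ 1 (mod 29).
Result is 1, so (4/29) = 1.

1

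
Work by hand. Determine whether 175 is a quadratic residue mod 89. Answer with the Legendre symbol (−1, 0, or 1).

Euler's criterion: (175/89) ≡ 86^44 (mod 89).
86^2 ≡ 9 (mod 89)
86^4 ≡ 81 (mod 89)
86^8 ≡ 64 (mod 89)
86^16 ≡ 2 (mod 89)
86^32 ≡ 4 (mod 89)
86^44 = 86^(32+8+4) ≡ 88 (mod 89).
Result is 88 ≡ −1, so (175/89) = −1.

-1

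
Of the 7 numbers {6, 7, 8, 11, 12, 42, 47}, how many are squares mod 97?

5

(6/97) = +1 → QR.
(7/97) = -1 → non-residue.
(8/97) = +1 → QR.
(11/97) = +1 → QR.
(12/97) = +1 → QR.
(42/97) = -1 → non-residue.
(47/97) = +1 → QR.
Total quadratic residues among the 7: 5.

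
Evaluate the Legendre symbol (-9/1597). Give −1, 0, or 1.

1

First reduce: -9 ≡ 1588 (mod 1597).
Pull out 2^2: since 1597 ≡ 5 (mod 8), (2/1597) = -1, so (2/1597)^2 = +1.
Reciprocity: 397 ≡ 1 and 1597 ≡ 1 (mod 4), so (397/1597) = +(1597/397).
Reduce top mod 397: now compute (9/397).
Reciprocity: 9 ≡ 1 and 397 ≡ 1 (mod 4), so (9/397) = +(397/9).
Reduce top mod 9: now compute (1/9).
Reached (1/9) = 1. Collecting the sign flips along the way, the symbol is +1.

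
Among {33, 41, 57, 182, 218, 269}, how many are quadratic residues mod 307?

(33/307) = -1 → non-residue.
(41/307) = +1 → QR.
(57/307) = -1 → non-residue.
(182/307) = +1 → QR.
(218/307) = -1 → non-residue.
(269/307) = +1 → QR.
Total quadratic residues among the 6: 3.

3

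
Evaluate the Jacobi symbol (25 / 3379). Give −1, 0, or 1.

1

Reciprocity: 25 ≡ 1 and 3379 ≡ 3 (mod 4), so (25/3379) = +(3379/25).
Reduce top mod 25: now compute (4/25).
Pull out 2^2: since 25 ≡ 1 (mod 8), (2/25) = +1, so (2/25)^2 = +1.
Reached (1/25) = 1. Collecting the sign flips along the way, the symbol is +1.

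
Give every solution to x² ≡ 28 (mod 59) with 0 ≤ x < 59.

Since 59 ≡ 3 (mod 4), a square root of 28 is 28^((59+1)/4) = 28^15 mod 59.
Repeated squaring: 28^2≡17, 28^4≡53, 28^8≡36 (mod 59).
28^15 = 28^(8+4+2+1) ≡ 21 (mod 59).
Check: 21² = 441 ≡ 28 (mod 59). The two roots are 21 and 38.

21, 38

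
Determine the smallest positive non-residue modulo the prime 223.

3

(2/223) = +1, so 2 is a residue.
(3/223) = −1, so 3 is the smallest positive non-residue mod 223.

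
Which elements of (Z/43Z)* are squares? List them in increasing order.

Square k = 1,…,21 (k and 43−k give the same square):
1²=1, 2²=4, 3²=9, 4²=16, 5²=25, 6²=36, 7²≡6, 8²≡21, 9²≡38, 10²≡14, 11²≡35, 12²≡15, 13²≡40, 14²≡24, 15²≡10, 16²≡41, 17²≡31, 18²≡23, 19²≡17, 20²≡13, 21²≡11 (mod 43).
So the quadratic residues mod 43 are {1, 4, 6, 9, 10, 11, 13, 14, 15, 16, 17, 21, 23, 24, 25, 31, 35, 36, 38, 40, 41}.

1,4,6,9,10,11,13,14,15,16,17,21,23,24,25,31,35,36,38,40,41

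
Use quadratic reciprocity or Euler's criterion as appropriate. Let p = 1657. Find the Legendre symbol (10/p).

Pull out 2: since 1657 ≡ 1 (mod 8), (2/1657) = +1.
Reciprocity: 5 ≡ 1 and 1657 ≡ 1 (mod 4), so (5/1657) = +(1657/5).
Reduce top mod 5: now compute (2/5).
Pull out 2: since 5 ≡ 5 (mod 8), (2/5) = -1.
Reached (1/5) = 1. Collecting the sign flips along the way, the symbol is -1.

-1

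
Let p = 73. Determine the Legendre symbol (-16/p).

1

First reduce: -16 ≡ 57 (mod 73).
Reciprocity: 57 ≡ 1 and 73 ≡ 1 (mod 4), so (57/73) = +(73/57).
Reduce top mod 57: now compute (16/57).
Pull out 2^4: since 57 ≡ 1 (mod 8), (2/57) = +1, so (2/57)^4 = +1.
Reached (1/57) = 1. Collecting the sign flips along the way, the symbol is +1.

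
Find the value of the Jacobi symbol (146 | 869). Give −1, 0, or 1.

Pull out 2: since 869 ≡ 5 (mod 8), (2/869) = -1.
Reciprocity: 73 ≡ 1 and 869 ≡ 1 (mod 4), so (73/869) = +(869/73).
Reduce top mod 73: now compute (66/73).
Pull out 2: since 73 ≡ 1 (mod 8), (2/73) = +1.
Reciprocity: 33 ≡ 1 and 73 ≡ 1 (mod 4), so (33/73) = +(73/33).
Reduce top mod 33: now compute (7/33).
Reciprocity: 7 ≡ 3 and 33 ≡ 1 (mod 4), so (7/33) = +(33/7).
Reduce top mod 7: now compute (5/7).
Reciprocity: 5 ≡ 1 and 7 ≡ 3 (mod 4), so (5/7) = +(7/5).
Reduce top mod 5: now compute (2/5).
Pull out 2: since 5 ≡ 5 (mod 8), (2/5) = -1.
Reached (1/5) = 1. Collecting the sign flips along the way, the symbol is +1.

1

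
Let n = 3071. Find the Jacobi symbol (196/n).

Pull out 2^2: since 3071 ≡ 7 (mod 8), (2/3071) = +1, so (2/3071)^2 = +1.
Reciprocity: 49 ≡ 1 and 3071 ≡ 3 (mod 4), so (49/3071) = +(3071/49).
Reduce top mod 49: now compute (33/49).
Reciprocity: 33 ≡ 1 and 49 ≡ 1 (mod 4), so (33/49) = +(49/33).
Reduce top mod 33: now compute (16/33).
Pull out 2^4: since 33 ≡ 1 (mod 8), (2/33) = +1, so (2/33)^4 = +1.
Reached (1/33) = 1. Collecting the sign flips along the way, the symbol is +1.

1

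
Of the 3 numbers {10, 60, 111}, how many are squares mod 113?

(10/113) = -1 → non-residue.
(60/113) = +1 → QR.
(111/113) = +1 → QR.
Total quadratic residues among the 3: 2.

2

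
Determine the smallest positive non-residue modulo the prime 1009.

(2/1009) = +1, so 2 is a residue.
(3/1009) = +1, so 3 is a residue.
(4/1009) = +1, so 4 is a residue.
(5/1009) = +1, so 5 is a residue.
(6/1009) = +1, so 6 is a residue.
(7/1009) = +1, so 7 is a residue.
(8/1009) = +1, so 8 is a residue.
(9/1009) = +1, so 9 is a residue.
(10/1009) = +1, so 10 is a residue.
(11/1009) = −1, so 11 is the smallest positive non-residue mod 1009.

11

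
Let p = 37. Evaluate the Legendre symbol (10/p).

1

Euler's criterion: (10/37) ≡ 10^18 (mod 37).
10^2 ≡ 26 (mod 37)
10^4 ≡ 10 (mod 37)
10^8 ≡ 26 (mod 37)
10^16 ≡ 10 (mod 37)
10^18 = 10^(16+2) ≡ 1 (mod 37).
Result is 1, so (10/37) = 1.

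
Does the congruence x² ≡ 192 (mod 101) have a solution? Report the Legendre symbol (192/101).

Euler's criterion: (192/101) ≡ 91^50 (mod 101).
91^2 ≡ 100 (mod 101)
91^4 ≡ 1 (mod 101)
91^8 ≡ 1 (mod 101)
91^16 ≡ 1 (mod 101)
91^32 ≡ 1 (mod 101)
91^50 = 91^(32+16+2) ≡ 100 (mod 101).
Result is 100 ≡ −1, so (192/101) = −1.

-1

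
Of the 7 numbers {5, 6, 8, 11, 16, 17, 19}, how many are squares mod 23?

3

(5/23) = -1 → non-residue.
(6/23) = +1 → QR.
(8/23) = +1 → QR.
(11/23) = -1 → non-residue.
(16/23) = +1 → QR.
(17/23) = -1 → non-residue.
(19/23) = -1 → non-residue.
Total quadratic residues among the 7: 3.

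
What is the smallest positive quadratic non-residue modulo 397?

(2/397) = −1, so 2 is the smallest positive non-residue mod 397.

2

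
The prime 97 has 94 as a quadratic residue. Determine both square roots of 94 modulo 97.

97 ≡ 1 (mod 4), so we find a root by search.
Trying successive values, 26² = 676 ≡ 94 (mod 97). The other root is 97 − 26 = 71.

26, 71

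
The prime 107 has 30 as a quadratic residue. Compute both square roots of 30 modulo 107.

43, 64

Since 107 ≡ 3 (mod 4), a square root of 30 is 30^((107+1)/4) = 30^27 mod 107.
Repeated squaring: 30^2≡44, 30^4≡10, 30^8≡100, 30^16≡49 (mod 107).
30^27 = 30^(16+8+2+1) ≡ 64 (mod 107).
Check: 64² = 4096 ≡ 30 (mod 107). The two roots are 43 and 64.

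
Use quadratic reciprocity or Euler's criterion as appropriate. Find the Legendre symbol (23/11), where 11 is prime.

Euler's criterion: (23/11) ≡ 1^5 (mod 11).
1^2 ≡ 1 (mod 11)
1^4 ≡ 1 (mod 11)
1^5 = 1^(4+1) ≡ 1 (mod 11).
Result is 1, so (23/11) = 1.

1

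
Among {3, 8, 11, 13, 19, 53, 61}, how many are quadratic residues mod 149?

(3/149) = -1 → non-residue.
(8/149) = -1 → non-residue.
(11/149) = -1 → non-residue.
(13/149) = -1 → non-residue.
(19/149) = +1 → QR.
(53/149) = +1 → QR.
(61/149) = +1 → QR.
Total quadratic residues among the 7: 3.

3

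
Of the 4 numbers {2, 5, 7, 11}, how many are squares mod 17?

1

(2/17) = +1 → QR.
(5/17) = -1 → non-residue.
(7/17) = -1 → non-residue.
(11/17) = -1 → non-residue.
Total quadratic residues among the 4: 1.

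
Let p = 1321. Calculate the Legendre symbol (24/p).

1

Pull out 2^3: since 1321 ≡ 1 (mod 8), (2/1321) = +1, so (2/1321)^3 = +1.
Reciprocity: 3 ≡ 3 and 1321 ≡ 1 (mod 4), so (3/1321) = +(1321/3).
Reduce top mod 3: now compute (1/3).
Reached (1/3) = 1. Collecting the sign flips along the way, the symbol is +1.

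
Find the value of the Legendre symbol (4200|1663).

First reduce: 4200 ≡ 874 (mod 1663).
Pull out 2: since 1663 ≡ 7 (mod 8), (2/1663) = +1.
Reciprocity: 437 ≡ 1 and 1663 ≡ 3 (mod 4), so (437/1663) = +(1663/437).
Reduce top mod 437: now compute (352/437).
Pull out 2^5: since 437 ≡ 5 (mod 8), (2/437) = -1, so (2/437)^5 = -1.
Reciprocity: 11 ≡ 3 and 437 ≡ 1 (mod 4), so (11/437) = +(437/11).
Reduce top mod 11: now compute (8/11).
Pull out 2^3: since 11 ≡ 3 (mod 8), (2/11) = -1, so (2/11)^3 = -1.
Reached (1/11) = 1. Collecting the sign flips along the way, the symbol is +1.

1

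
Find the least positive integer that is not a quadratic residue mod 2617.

(2/2617) = +1, so 2 is a residue.
(3/2617) = +1, so 3 is a residue.
(4/2617) = +1, so 4 is a residue.
(5/2617) = −1, so 5 is the smallest positive non-residue mod 2617.

5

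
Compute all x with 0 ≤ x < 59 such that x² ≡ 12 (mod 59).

22, 37

Since 59 ≡ 3 (mod 4), a square root of 12 is 12^((59+1)/4) = 12^15 mod 59.
Repeated squaring: 12^2≡26, 12^4≡27, 12^8≡21 (mod 59).
12^15 = 12^(8+4+2+1) ≡ 22 (mod 59).
Check: 22² = 484 ≡ 12 (mod 59). The two roots are 22 and 37.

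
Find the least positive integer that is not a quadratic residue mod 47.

5

(2/47) = +1, so 2 is a residue.
(3/47) = +1, so 3 is a residue.
(4/47) = +1, so 4 is a residue.
(5/47) = −1, so 5 is the smallest positive non-residue mod 47.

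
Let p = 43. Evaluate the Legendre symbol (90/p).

1

First reduce: 90 ≡ 4 (mod 43).
Pull out 2^2: since 43 ≡ 3 (mod 8), (2/43) = -1, so (2/43)^2 = +1.
Reached (1/43) = 1. Collecting the sign flips along the way, the symbol is +1.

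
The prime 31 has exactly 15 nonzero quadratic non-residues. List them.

Square k = 1,…,15 (k and 31−k give the same square):
1²=1, 2²=4, 3²=9, 4²=16, 5²=25, 6²≡5, 7²≡18, 8²≡2, 9²≡19, 10²≡7, 11²≡28, 12²≡20, 13²≡14, 14²≡10, 15²≡8 (mod 31).
The residues are {1, 2, 4, 5, 7, 8, 9, 10, 14, 16, 18, 19, 20, 25, 28}; the non-residues are the remaining 15 nonzero classes.

3, 6, 11, 12, 13, 15, 17, 21, 22, 23, 24, 26, 27, 29, 30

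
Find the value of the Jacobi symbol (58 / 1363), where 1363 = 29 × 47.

Pull out 2: since 1363 ≡ 3 (mod 8), (2/1363) = -1.
Reciprocity: 29 ≡ 1 and 1363 ≡ 3 (mod 4), so (29/1363) = +(1363/29).
Reduce top mod 29: now compute (0/29).
Top reduces to 0: gcd > 1, so the symbol is 0.

0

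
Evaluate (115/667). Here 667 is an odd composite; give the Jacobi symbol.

0

Reciprocity: 115 ≡ 3 and 667 ≡ 3 (mod 4), so (115/667) = −(667/115).
Reduce top mod 115: now compute (92/115).
Pull out 2^2: since 115 ≡ 3 (mod 8), (2/115) = -1, so (2/115)^2 = +1.
Reciprocity: 23 ≡ 3 and 115 ≡ 3 (mod 4), so (23/115) = −(115/23).
Reduce top mod 23: now compute (0/23).
Top reduces to 0: gcd > 1, so the symbol is 0.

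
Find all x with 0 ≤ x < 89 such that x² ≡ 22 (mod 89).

89 ≡ 1 (mod 4), so we find a root by search.
Trying successive values, 17² = 289 ≡ 22 (mod 89). The other root is 89 − 17 = 72.

17, 72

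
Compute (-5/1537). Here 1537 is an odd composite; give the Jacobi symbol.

-1

First reduce: -5 ≡ 1532 (mod 1537).
Pull out 2^2: since 1537 ≡ 1 (mod 8), (2/1537) = +1, so (2/1537)^2 = +1.
Reciprocity: 383 ≡ 3 and 1537 ≡ 1 (mod 4), so (383/1537) = +(1537/383).
Reduce top mod 383: now compute (5/383).
Reciprocity: 5 ≡ 1 and 383 ≡ 3 (mod 4), so (5/383) = +(383/5).
Reduce top mod 5: now compute (3/5).
Reciprocity: 3 ≡ 3 and 5 ≡ 1 (mod 4), so (3/5) = +(5/3).
Reduce top mod 3: now compute (2/3).
Pull out 2: since 3 ≡ 3 (mod 8), (2/3) = -1.
Reached (1/3) = 1. Collecting the sign flips along the way, the symbol is -1.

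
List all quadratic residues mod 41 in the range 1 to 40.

1,2,4,5,8,9,10,16,18,20,21,23,25,31,32,33,36,37,39,40

Square k = 1,…,20 (k and 41−k give the same square):
1²=1, 2²=4, 3²=9, 4²=16, 5²=25, 6²=36, 7²≡8, 8²≡23, 9²≡40, 10²≡18, 11²≡39, 12²≡21, 13²≡5, 14²≡32, 15²≡20, 16²≡10, 17²≡2, 18²≡37, 19²≡33, 20²≡31 (mod 41).
So the quadratic residues mod 41 are {1, 2, 4, 5, 8, 9, 10, 16, 18, 20, 21, 23, 25, 31, 32, 33, 36, 37, 39, 40}.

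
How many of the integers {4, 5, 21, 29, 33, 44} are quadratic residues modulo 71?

3

(4/71) = +1 → QR.
(5/71) = +1 → QR.
(21/71) = -1 → non-residue.
(29/71) = +1 → QR.
(33/71) = -1 → non-residue.
(44/71) = -1 → non-residue.
Total quadratic residues among the 6: 3.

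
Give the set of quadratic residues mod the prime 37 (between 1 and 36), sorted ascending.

Square k = 1,…,18 (k and 37−k give the same square):
1²=1, 2²=4, 3²=9, 4²=16, 5²=25, 6²=36, 7²≡12, 8²≡27, 9²≡7, 10²≡26, 11²≡10, 12²≡33, 13²≡21, 14²≡11, 15²≡3, 16²≡34, 17²≡30, 18²≡28 (mod 37).
So the quadratic residues mod 37 are {1, 3, 4, 7, 9, 10, 11, 12, 16, 21, 25, 26, 27, 28, 30, 33, 34, 36}.

1,3,4,7,9,10,11,12,16,21,25,26,27,28,30,33,34,36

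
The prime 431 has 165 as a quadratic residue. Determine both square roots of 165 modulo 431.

Since 431 ≡ 3 (mod 4), a square root of 165 is 165^((431+1)/4) = 165^108 mod 431.
Repeated squaring: 165^2≡72, 165^4≡12, 165^8≡144, 165^16≡48, 165^32≡149, 165^64≡220 (mod 431).
165^108 = 165^(64+32+8+4) ≡ 96 (mod 431).
Check: 96² = 9216 ≡ 165 (mod 431). The two roots are 96 and 335.

96, 335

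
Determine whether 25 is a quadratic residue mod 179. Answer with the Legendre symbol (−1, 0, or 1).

Euler's criterion: (25/179) ≡ 25^89 (mod 179).
25^2 ≡ 88 (mod 179)
25^4 ≡ 47 (mod 179)
25^8 ≡ 61 (mod 179)
25^16 ≡ 141 (mod 179)
25^32 ≡ 12 (mod 179)
25^64 ≡ 144 (mod 179)
25^89 = 25^(64+16+8+1) ≡ 1 (mod 179).
Result is 1, so (25/179) = 1.

1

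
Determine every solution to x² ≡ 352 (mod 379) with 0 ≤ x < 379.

Since 379 ≡ 3 (mod 4), a square root of 352 is 352^((379+1)/4) = 352^95 mod 379.
Repeated squaring: 352^2≡350, 352^4≡83, 352^8≡67, 352^16≡320, 352^32≡70, 352^64≡352 (mod 379).
352^95 = 352^(64+16+8+4+2+1) ≡ 70 (mod 379).
Check: 70² = 4900 ≡ 352 (mod 379). The two roots are 70 and 309.

70, 309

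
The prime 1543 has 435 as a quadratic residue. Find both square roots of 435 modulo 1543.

Since 1543 ≡ 3 (mod 4), a square root of 435 is 435^((1543+1)/4) = 435^386 mod 1543.
Repeated squaring: 435^2≡979, 435^4≡238, 435^8≡1096, 435^16≡762, 435^32≡476, 435^64≡1298, 435^128≡1391, 435^256≡1502 (mod 1543).
435^386 = 435^(256+128+2) ≡ 106 (mod 1543).
Check: 106² = 11236 ≡ 435 (mod 1543). The two roots are 106 and 1437.

106, 1437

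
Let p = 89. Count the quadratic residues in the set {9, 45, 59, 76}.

2

(9/89) = +1 → QR.
(45/89) = +1 → QR.
(59/89) = -1 → non-residue.
(76/89) = -1 → non-residue.
Total quadratic residues among the 4: 2.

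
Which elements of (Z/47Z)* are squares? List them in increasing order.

Square k = 1,…,23 (k and 47−k give the same square):
1²=1, 2²=4, 3²=9, 4²=16, 5²=25, 6²=36, 7²≡2, 8²≡17, 9²≡34, 10²≡6, 11²≡27, 12²≡3, 13²≡28, 14²≡8, 15²≡37, 16²≡21, 17²≡7, 18²≡42, 19²≡32, 20²≡24, 21²≡18, 22²≡14, 23²≡12 (mod 47).
So the quadratic residues mod 47 are {1, 2, 3, 4, 6, 7, 8, 9, 12, 14, 16, 17, 18, 21, 24, 25, 27, 28, 32, 34, 36, 37, 42}.

1 2 3 4 6 7 8 9 12 14 16 17 18 21 24 25 27 28 32 34 36 37 42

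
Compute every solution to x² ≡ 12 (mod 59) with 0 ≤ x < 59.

22, 37

Since 59 ≡ 3 (mod 4), a square root of 12 is 12^((59+1)/4) = 12^15 mod 59.
Repeated squaring: 12^2≡26, 12^4≡27, 12^8≡21 (mod 59).
12^15 = 12^(8+4+2+1) ≡ 22 (mod 59).
Check: 22² = 484 ≡ 12 (mod 59). The two roots are 22 and 37.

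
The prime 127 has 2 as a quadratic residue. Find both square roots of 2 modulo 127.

16, 111

Since 127 ≡ 3 (mod 4), a square root of 2 is 2^((127+1)/4) = 2^32 mod 127.
Repeated squaring: 2^2≡4, 2^4≡16, 2^8≡2, 2^16≡4, 2^32≡16 (mod 127).
2^32 = 2^(32) ≡ 16 (mod 127).
Check: 16² = 256 ≡ 2 (mod 127). The two roots are 16 and 111.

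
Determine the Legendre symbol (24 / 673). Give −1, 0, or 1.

1

Pull out 2^3: since 673 ≡ 1 (mod 8), (2/673) = +1, so (2/673)^3 = +1.
Reciprocity: 3 ≡ 3 and 673 ≡ 1 (mod 4), so (3/673) = +(673/3).
Reduce top mod 3: now compute (1/3).
Reached (1/3) = 1. Collecting the sign flips along the way, the symbol is +1.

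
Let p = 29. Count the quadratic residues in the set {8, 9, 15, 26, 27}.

1

(8/29) = -1 → non-residue.
(9/29) = +1 → QR.
(15/29) = -1 → non-residue.
(26/29) = -1 → non-residue.
(27/29) = -1 → non-residue.
Total quadratic residues among the 5: 1.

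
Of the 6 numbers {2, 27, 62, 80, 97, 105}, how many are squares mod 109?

4

(2/109) = -1 → non-residue.
(27/109) = +1 → QR.
(62/109) = -1 → non-residue.
(80/109) = +1 → QR.
(97/109) = +1 → QR.
(105/109) = +1 → QR.
Total quadratic residues among the 6: 4.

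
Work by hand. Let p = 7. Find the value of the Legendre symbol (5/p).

-1

Reciprocity: 5 ≡ 1 and 7 ≡ 3 (mod 4), so (5/7) = +(7/5).
Reduce top mod 5: now compute (2/5).
Pull out 2: since 5 ≡ 5 (mod 8), (2/5) = -1.
Reached (1/5) = 1. Collecting the sign flips along the way, the symbol is -1.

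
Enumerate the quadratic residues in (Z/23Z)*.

1, 2, 3, 4, 6, 8, 9, 12, 13, 16, 18

Square k = 1,…,11 (k and 23−k give the same square):
1²=1, 2²=4, 3²=9, 4²=16, 5²≡2, 6²≡13, 7²≡3, 8²≡18, 9²≡12, 10²≡8, 11²≡6 (mod 23).
So the quadratic residues mod 23 are {1, 2, 3, 4, 6, 8, 9, 12, 13, 16, 18}.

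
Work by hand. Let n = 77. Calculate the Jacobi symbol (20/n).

Pull out 2^2: since 77 ≡ 5 (mod 8), (2/77) = -1, so (2/77)^2 = +1.
Reciprocity: 5 ≡ 1 and 77 ≡ 1 (mod 4), so (5/77) = +(77/5).
Reduce top mod 5: now compute (2/5).
Pull out 2: since 5 ≡ 5 (mod 8), (2/5) = -1.
Reached (1/5) = 1. Collecting the sign flips along the way, the symbol is -1.

-1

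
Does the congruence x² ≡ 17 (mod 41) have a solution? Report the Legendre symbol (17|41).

-1

Euler's criterion: (17/41) ≡ 17^20 (mod 41).
17^2 ≡ 2 (mod 41)
17^4 ≡ 4 (mod 41)
17^8 ≡ 16 (mod 41)
17^16 ≡ 10 (mod 41)
17^20 = 17^(16+4) ≡ 40 (mod 41).
Result is 40 ≡ −1, so (17/41) = −1.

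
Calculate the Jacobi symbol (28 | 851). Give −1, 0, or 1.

Pull out 2^2: since 851 ≡ 3 (mod 8), (2/851) = -1, so (2/851)^2 = +1.
Reciprocity: 7 ≡ 3 and 851 ≡ 3 (mod 4), so (7/851) = −(851/7).
Reduce top mod 7: now compute (4/7).
Pull out 2^2: since 7 ≡ 7 (mod 8), (2/7) = +1, so (2/7)^2 = +1.
Reached (1/7) = 1. Collecting the sign flips along the way, the symbol is -1.

-1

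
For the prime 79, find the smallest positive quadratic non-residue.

(2/79) = +1, so 2 is a residue.
(3/79) = −1, so 3 is the smallest positive non-residue mod 79.

3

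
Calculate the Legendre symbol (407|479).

Euler's criterion: (407/479) ≡ 407^239 (mod 479).
407^2 ≡ 394 (mod 479)
407^4 ≡ 40 (mod 479)
407^8 ≡ 163 (mod 479)
407^16 ≡ 224 (mod 479)
407^32 ≡ 360 (mod 479)
407^64 ≡ 270 (mod 479)
407^128 ≡ 92 (mod 479)
407^239 = 407^(128+64+32+8+4+2+1) ≡ 478 (mod 479).
Result is 478 ≡ −1, so (407/479) = −1.

-1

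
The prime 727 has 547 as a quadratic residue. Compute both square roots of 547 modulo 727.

Since 727 ≡ 3 (mod 4), a square root of 547 is 547^((727+1)/4) = 547^182 mod 727.
Repeated squaring: 547^2≡412, 547^4≡353, 547^8≡292, 547^16≡205, 547^32≡586, 547^64≡252, 547^128≡255 (mod 727).
547^182 = 547^(128+32+16+4+2) ≡ 557 (mod 727).
Check: 557² = 310249 ≡ 547 (mod 727). The two roots are 170 and 557.

170, 557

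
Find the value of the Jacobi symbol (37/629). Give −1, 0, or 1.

Reciprocity: 37 ≡ 1 and 629 ≡ 1 (mod 4), so (37/629) = +(629/37).
Reduce top mod 37: now compute (0/37).
Top reduces to 0: gcd > 1, so the symbol is 0.

0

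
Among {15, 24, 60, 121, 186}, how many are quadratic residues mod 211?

(15/211) = -1 → non-residue.
(24/211) = +1 → QR.
(60/211) = -1 → non-residue.
(121/211) = +1 → QR.
(186/211) = -1 → non-residue.
Total quadratic residues among the 5: 2.

2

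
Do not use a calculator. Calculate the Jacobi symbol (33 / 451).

Reciprocity: 33 ≡ 1 and 451 ≡ 3 (mod 4), so (33/451) = +(451/33).
Reduce top mod 33: now compute (22/33).
Pull out 2: since 33 ≡ 1 (mod 8), (2/33) = +1.
Reciprocity: 11 ≡ 3 and 33 ≡ 1 (mod 4), so (11/33) = +(33/11).
Reduce top mod 11: now compute (0/11).
Top reduces to 0: gcd > 1, so the symbol is 0.

0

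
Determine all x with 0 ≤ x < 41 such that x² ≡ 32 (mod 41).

14, 27

41 ≡ 1 (mod 4), so we find a root by search.
Trying successive values, 14² = 196 ≡ 32 (mod 41). The other root is 41 − 14 = 27.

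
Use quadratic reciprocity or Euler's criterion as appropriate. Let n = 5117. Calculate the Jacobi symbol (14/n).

Pull out 2: since 5117 ≡ 5 (mod 8), (2/5117) = -1.
Reciprocity: 7 ≡ 3 and 5117 ≡ 1 (mod 4), so (7/5117) = +(5117/7).
Reduce top mod 7: now compute (0/7).
Top reduces to 0: gcd > 1, so the symbol is 0.

0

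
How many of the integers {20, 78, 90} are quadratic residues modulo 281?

3

(20/281) = +1 → QR.
(78/281) = +1 → QR.
(90/281) = +1 → QR.
Total quadratic residues among the 3: 3.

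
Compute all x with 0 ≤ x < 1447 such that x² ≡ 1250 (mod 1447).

662, 785

Since 1447 ≡ 3 (mod 4), a square root of 1250 is 1250^((1447+1)/4) = 1250^362 mod 1447.
Repeated squaring: 1250^2≡1187, 1250^4≡1038, 1250^8≡876, 1250^16≡466, 1250^32≡106, 1250^64≡1107, 1250^128≡1287, 1250^256≡1001 (mod 1447).
1250^362 = 1250^(256+64+32+8+2) ≡ 785 (mod 1447).
Check: 785² = 616225 ≡ 1250 (mod 1447). The two roots are 662 and 785.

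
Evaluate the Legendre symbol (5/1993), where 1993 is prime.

-1

Reciprocity: 5 ≡ 1 and 1993 ≡ 1 (mod 4), so (5/1993) = +(1993/5).
Reduce top mod 5: now compute (3/5).
Reciprocity: 3 ≡ 3 and 5 ≡ 1 (mod 4), so (3/5) = +(5/3).
Reduce top mod 3: now compute (2/3).
Pull out 2: since 3 ≡ 3 (mod 8), (2/3) = -1.
Reached (1/3) = 1. Collecting the sign flips along the way, the symbol is -1.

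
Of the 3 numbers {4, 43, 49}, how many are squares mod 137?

2

(4/137) = +1 → QR.
(43/137) = -1 → non-residue.
(49/137) = +1 → QR.
Total quadratic residues among the 3: 2.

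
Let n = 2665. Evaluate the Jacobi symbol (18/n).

Pull out 2: since 2665 ≡ 1 (mod 8), (2/2665) = +1.
Reciprocity: 9 ≡ 1 and 2665 ≡ 1 (mod 4), so (9/2665) = +(2665/9).
Reduce top mod 9: now compute (1/9).
Reached (1/9) = 1. Collecting the sign flips along the way, the symbol is +1.

1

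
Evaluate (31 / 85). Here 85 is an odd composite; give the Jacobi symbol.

Reciprocity: 31 ≡ 3 and 85 ≡ 1 (mod 4), so (31/85) = +(85/31).
Reduce top mod 31: now compute (23/31).
Reciprocity: 23 ≡ 3 and 31 ≡ 3 (mod 4), so (23/31) = −(31/23).
Reduce top mod 23: now compute (8/23).
Pull out 2^3: since 23 ≡ 7 (mod 8), (2/23) = +1, so (2/23)^3 = +1.
Reached (1/23) = 1. Collecting the sign flips along the way, the symbol is -1.

-1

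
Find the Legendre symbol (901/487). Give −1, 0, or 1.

First reduce: 901 ≡ 414 (mod 487).
Pull out 2: since 487 ≡ 7 (mod 8), (2/487) = +1.
Reciprocity: 207 ≡ 3 and 487 ≡ 3 (mod 4), so (207/487) = −(487/207).
Reduce top mod 207: now compute (73/207).
Reciprocity: 73 ≡ 1 and 207 ≡ 3 (mod 4), so (73/207) = +(207/73).
Reduce top mod 73: now compute (61/73).
Reciprocity: 61 ≡ 1 and 73 ≡ 1 (mod 4), so (61/73) = +(73/61).
Reduce top mod 61: now compute (12/61).
Pull out 2^2: since 61 ≡ 5 (mod 8), (2/61) = -1, so (2/61)^2 = +1.
Reciprocity: 3 ≡ 3 and 61 ≡ 1 (mod 4), so (3/61) = +(61/3).
Reduce top mod 3: now compute (1/3).
Reached (1/3) = 1. Collecting the sign flips along the way, the symbol is -1.

-1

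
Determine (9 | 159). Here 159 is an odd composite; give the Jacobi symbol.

Reciprocity: 9 ≡ 1 and 159 ≡ 3 (mod 4), so (9/159) = +(159/9).
Reduce top mod 9: now compute (6/9).
Pull out 2: since 9 ≡ 1 (mod 8), (2/9) = +1.
Reciprocity: 3 ≡ 3 and 9 ≡ 1 (mod 4), so (3/9) = +(9/3).
Reduce top mod 3: now compute (0/3).
Top reduces to 0: gcd > 1, so the symbol is 0.

0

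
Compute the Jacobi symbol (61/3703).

Reciprocity: 61 ≡ 1 and 3703 ≡ 3 (mod 4), so (61/3703) = +(3703/61).
Reduce top mod 61: now compute (43/61).
Reciprocity: 43 ≡ 3 and 61 ≡ 1 (mod 4), so (43/61) = +(61/43).
Reduce top mod 43: now compute (18/43).
Pull out 2: since 43 ≡ 3 (mod 8), (2/43) = -1.
Reciprocity: 9 ≡ 1 and 43 ≡ 3 (mod 4), so (9/43) = +(43/9).
Reduce top mod 9: now compute (7/9).
Reciprocity: 7 ≡ 3 and 9 ≡ 1 (mod 4), so (7/9) = +(9/7).
Reduce top mod 7: now compute (2/7).
Pull out 2: since 7 ≡ 7 (mod 8), (2/7) = +1.
Reached (1/7) = 1. Collecting the sign flips along the way, the symbol is -1.

-1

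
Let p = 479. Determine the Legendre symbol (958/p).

0

First reduce: 958 ≡ 0 (mod 479).
Top reduces to 0: gcd > 1, so the symbol is 0.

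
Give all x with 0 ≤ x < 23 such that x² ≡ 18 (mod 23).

8, 15

Since 23 ≡ 3 (mod 4), a square root of 18 is 18^((23+1)/4) = 18^6 mod 23.
Repeated squaring: 18^2≡2, 18^4≡4 (mod 23).
18^6 = 18^(4+2) ≡ 8 (mod 23).
Check: 8² = 64 ≡ 18 (mod 23). The two roots are 8 and 15.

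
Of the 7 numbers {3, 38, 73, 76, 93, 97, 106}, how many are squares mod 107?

(3/107) = +1 → QR.
(38/107) = -1 → non-residue.
(73/107) = -1 → non-residue.
(76/107) = +1 → QR.
(93/107) = -1 → non-residue.
(97/107) = -1 → non-residue.
(106/107) = -1 → non-residue.
Total quadratic residues among the 7: 2.

2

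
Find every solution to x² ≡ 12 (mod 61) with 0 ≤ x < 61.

61 ≡ 1 (mod 4), so we find a root by search.
Trying successive values, 16² = 256 ≡ 12 (mod 61). The other root is 61 − 16 = 45.

16, 45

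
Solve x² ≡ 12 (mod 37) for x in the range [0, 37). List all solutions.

7, 30

37 ≡ 1 (mod 4), so we find a root by search.
Trying successive values, 7² = 49 ≡ 12 (mod 37). The other root is 37 − 7 = 30.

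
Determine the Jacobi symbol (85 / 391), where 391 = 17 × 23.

Reciprocity: 85 ≡ 1 and 391 ≡ 3 (mod 4), so (85/391) = +(391/85).
Reduce top mod 85: now compute (51/85).
Reciprocity: 51 ≡ 3 and 85 ≡ 1 (mod 4), so (51/85) = +(85/51).
Reduce top mod 51: now compute (34/51).
Pull out 2: since 51 ≡ 3 (mod 8), (2/51) = -1.
Reciprocity: 17 ≡ 1 and 51 ≡ 3 (mod 4), so (17/51) = +(51/17).
Reduce top mod 17: now compute (0/17).
Top reduces to 0: gcd > 1, so the symbol is 0.

0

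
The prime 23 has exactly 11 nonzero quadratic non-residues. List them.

Square k = 1,…,11 (k and 23−k give the same square):
1²=1, 2²=4, 3²=9, 4²=16, 5²≡2, 6²≡13, 7²≡3, 8²≡18, 9²≡12, 10²≡8, 11²≡6 (mod 23).
The residues are {1, 2, 3, 4, 6, 8, 9, 12, 13, 16, 18}; the non-residues are the remaining 11 nonzero classes.

5, 7, 10, 11, 14, 15, 17, 19, 20, 21, 22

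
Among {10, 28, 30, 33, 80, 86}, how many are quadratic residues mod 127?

1

(10/127) = -1 → non-residue.
(28/127) = -1 → non-residue.
(30/127) = +1 → QR.
(33/127) = -1 → non-residue.
(80/127) = -1 → non-residue.
(86/127) = -1 → non-residue.
Total quadratic residues among the 6: 1.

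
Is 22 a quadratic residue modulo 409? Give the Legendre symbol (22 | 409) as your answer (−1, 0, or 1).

Pull out 2: since 409 ≡ 1 (mod 8), (2/409) = +1.
Reciprocity: 11 ≡ 3 and 409 ≡ 1 (mod 4), so (11/409) = +(409/11).
Reduce top mod 11: now compute (2/11).
Pull out 2: since 11 ≡ 3 (mod 8), (2/11) = -1.
Reached (1/11) = 1. Collecting the sign flips along the way, the symbol is -1.

-1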